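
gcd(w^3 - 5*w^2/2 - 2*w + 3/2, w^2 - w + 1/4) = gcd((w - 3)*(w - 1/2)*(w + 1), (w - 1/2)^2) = w - 1/2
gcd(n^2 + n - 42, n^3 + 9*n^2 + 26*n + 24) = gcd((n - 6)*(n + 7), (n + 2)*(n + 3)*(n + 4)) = 1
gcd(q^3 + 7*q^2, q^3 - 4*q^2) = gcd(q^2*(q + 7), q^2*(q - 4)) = q^2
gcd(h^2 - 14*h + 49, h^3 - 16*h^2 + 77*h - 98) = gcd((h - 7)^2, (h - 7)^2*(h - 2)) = h^2 - 14*h + 49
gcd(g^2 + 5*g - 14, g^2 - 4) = g - 2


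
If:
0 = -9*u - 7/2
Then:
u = -7/18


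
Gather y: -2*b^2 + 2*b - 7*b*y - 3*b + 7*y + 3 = -2*b^2 - b + y*(7 - 7*b) + 3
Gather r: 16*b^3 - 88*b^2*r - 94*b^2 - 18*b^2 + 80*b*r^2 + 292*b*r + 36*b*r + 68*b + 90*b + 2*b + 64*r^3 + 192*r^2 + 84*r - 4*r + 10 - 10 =16*b^3 - 112*b^2 + 160*b + 64*r^3 + r^2*(80*b + 192) + r*(-88*b^2 + 328*b + 80)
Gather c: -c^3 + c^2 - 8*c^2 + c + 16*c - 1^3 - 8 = -c^3 - 7*c^2 + 17*c - 9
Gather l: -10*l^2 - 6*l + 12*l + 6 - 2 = -10*l^2 + 6*l + 4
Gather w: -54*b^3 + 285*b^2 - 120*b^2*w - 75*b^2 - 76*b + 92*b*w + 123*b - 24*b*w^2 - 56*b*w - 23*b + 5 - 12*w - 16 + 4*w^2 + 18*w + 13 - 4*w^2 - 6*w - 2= -54*b^3 + 210*b^2 - 24*b*w^2 + 24*b + w*(-120*b^2 + 36*b)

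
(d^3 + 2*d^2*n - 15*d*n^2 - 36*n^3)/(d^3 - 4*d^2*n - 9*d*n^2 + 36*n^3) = (d + 3*n)/(d - 3*n)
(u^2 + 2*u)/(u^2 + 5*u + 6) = u/(u + 3)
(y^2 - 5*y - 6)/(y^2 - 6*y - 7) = (y - 6)/(y - 7)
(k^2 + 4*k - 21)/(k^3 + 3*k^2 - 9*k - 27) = (k + 7)/(k^2 + 6*k + 9)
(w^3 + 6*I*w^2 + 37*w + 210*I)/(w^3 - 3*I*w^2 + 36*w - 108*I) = (w^2 + 12*I*w - 35)/(w^2 + 3*I*w + 18)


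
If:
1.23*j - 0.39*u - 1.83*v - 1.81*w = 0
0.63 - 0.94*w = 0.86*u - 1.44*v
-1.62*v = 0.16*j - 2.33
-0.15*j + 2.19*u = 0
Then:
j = 4.42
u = 0.30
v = 1.00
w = 1.93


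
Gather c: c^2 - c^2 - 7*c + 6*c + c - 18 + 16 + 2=0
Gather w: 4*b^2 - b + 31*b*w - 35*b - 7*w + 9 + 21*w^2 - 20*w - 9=4*b^2 - 36*b + 21*w^2 + w*(31*b - 27)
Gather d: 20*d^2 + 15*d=20*d^2 + 15*d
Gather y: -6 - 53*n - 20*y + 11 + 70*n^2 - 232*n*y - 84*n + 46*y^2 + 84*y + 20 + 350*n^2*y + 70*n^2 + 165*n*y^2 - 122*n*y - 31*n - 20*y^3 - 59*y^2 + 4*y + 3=140*n^2 - 168*n - 20*y^3 + y^2*(165*n - 13) + y*(350*n^2 - 354*n + 68) + 28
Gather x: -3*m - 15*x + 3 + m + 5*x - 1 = -2*m - 10*x + 2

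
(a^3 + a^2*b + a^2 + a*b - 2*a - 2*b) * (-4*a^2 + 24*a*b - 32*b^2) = -4*a^5 + 20*a^4*b - 4*a^4 - 8*a^3*b^2 + 20*a^3*b + 8*a^3 - 32*a^2*b^3 - 8*a^2*b^2 - 40*a^2*b - 32*a*b^3 + 16*a*b^2 + 64*b^3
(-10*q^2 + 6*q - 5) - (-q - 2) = -10*q^2 + 7*q - 3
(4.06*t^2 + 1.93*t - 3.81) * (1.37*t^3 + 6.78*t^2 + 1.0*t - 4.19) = 5.5622*t^5 + 30.1709*t^4 + 11.9257*t^3 - 40.9132*t^2 - 11.8967*t + 15.9639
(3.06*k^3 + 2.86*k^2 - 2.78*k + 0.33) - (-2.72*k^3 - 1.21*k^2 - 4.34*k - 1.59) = 5.78*k^3 + 4.07*k^2 + 1.56*k + 1.92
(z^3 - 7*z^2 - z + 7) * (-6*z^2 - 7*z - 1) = -6*z^5 + 35*z^4 + 54*z^3 - 28*z^2 - 48*z - 7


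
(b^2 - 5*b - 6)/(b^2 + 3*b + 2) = (b - 6)/(b + 2)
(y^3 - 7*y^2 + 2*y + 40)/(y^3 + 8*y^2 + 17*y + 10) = (y^2 - 9*y + 20)/(y^2 + 6*y + 5)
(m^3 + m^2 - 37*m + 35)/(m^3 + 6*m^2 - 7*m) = (m - 5)/m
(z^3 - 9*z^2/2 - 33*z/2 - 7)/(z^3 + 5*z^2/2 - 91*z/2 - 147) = (2*z^2 + 5*z + 2)/(2*z^2 + 19*z + 42)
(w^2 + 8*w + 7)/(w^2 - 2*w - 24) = (w^2 + 8*w + 7)/(w^2 - 2*w - 24)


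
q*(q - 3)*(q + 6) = q^3 + 3*q^2 - 18*q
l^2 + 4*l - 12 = (l - 2)*(l + 6)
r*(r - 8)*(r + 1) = r^3 - 7*r^2 - 8*r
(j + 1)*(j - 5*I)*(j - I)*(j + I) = j^4 + j^3 - 5*I*j^3 + j^2 - 5*I*j^2 + j - 5*I*j - 5*I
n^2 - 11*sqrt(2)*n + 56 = (n - 7*sqrt(2))*(n - 4*sqrt(2))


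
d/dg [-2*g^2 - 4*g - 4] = -4*g - 4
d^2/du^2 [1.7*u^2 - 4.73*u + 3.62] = 3.40000000000000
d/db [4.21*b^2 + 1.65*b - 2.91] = 8.42*b + 1.65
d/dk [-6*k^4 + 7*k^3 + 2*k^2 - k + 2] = -24*k^3 + 21*k^2 + 4*k - 1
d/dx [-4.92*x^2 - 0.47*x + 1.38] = -9.84*x - 0.47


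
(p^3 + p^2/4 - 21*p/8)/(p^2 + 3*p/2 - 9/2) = p*(4*p + 7)/(4*(p + 3))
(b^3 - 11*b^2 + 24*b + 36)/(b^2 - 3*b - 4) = (b^2 - 12*b + 36)/(b - 4)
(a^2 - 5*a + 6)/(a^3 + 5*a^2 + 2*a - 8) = (a^2 - 5*a + 6)/(a^3 + 5*a^2 + 2*a - 8)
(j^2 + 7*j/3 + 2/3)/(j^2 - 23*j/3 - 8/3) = (j + 2)/(j - 8)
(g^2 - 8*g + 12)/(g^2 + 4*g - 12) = (g - 6)/(g + 6)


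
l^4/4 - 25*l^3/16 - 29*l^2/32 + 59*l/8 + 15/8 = (l/4 + 1/2)*(l - 6)*(l - 5/2)*(l + 1/4)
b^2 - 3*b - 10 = (b - 5)*(b + 2)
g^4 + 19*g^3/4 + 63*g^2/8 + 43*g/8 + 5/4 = (g + 1/2)*(g + 1)*(g + 5/4)*(g + 2)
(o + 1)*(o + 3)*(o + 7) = o^3 + 11*o^2 + 31*o + 21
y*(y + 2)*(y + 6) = y^3 + 8*y^2 + 12*y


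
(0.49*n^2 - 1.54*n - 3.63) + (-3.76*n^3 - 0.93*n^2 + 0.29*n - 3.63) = -3.76*n^3 - 0.44*n^2 - 1.25*n - 7.26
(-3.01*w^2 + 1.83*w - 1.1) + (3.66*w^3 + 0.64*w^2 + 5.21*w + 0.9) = 3.66*w^3 - 2.37*w^2 + 7.04*w - 0.2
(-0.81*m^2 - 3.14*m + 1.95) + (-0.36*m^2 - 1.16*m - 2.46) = -1.17*m^2 - 4.3*m - 0.51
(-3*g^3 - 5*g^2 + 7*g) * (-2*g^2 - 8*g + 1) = 6*g^5 + 34*g^4 + 23*g^3 - 61*g^2 + 7*g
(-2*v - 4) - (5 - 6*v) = 4*v - 9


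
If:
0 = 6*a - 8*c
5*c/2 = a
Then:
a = 0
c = 0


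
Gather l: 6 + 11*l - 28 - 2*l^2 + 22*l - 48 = -2*l^2 + 33*l - 70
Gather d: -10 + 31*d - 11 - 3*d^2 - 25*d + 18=-3*d^2 + 6*d - 3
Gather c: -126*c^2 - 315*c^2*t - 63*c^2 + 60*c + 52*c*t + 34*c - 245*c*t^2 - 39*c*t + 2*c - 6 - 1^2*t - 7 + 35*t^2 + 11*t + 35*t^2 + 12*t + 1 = c^2*(-315*t - 189) + c*(-245*t^2 + 13*t + 96) + 70*t^2 + 22*t - 12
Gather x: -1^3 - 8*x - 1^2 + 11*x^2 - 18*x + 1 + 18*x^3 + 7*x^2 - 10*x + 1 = 18*x^3 + 18*x^2 - 36*x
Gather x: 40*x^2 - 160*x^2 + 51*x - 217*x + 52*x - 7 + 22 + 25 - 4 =-120*x^2 - 114*x + 36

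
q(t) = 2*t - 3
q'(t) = 2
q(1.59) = 0.18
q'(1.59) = 2.00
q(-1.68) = -6.36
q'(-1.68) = 2.00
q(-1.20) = -5.40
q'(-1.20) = 2.00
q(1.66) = 0.32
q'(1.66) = 2.00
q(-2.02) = -7.04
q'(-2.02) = 2.00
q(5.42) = 7.84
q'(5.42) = 2.00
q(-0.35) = -3.70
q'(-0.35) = 2.00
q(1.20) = -0.60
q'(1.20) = 2.00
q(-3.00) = -9.00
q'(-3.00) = 2.00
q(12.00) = 21.00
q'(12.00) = 2.00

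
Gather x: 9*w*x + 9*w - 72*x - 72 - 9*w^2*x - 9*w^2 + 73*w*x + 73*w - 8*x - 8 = -9*w^2 + 82*w + x*(-9*w^2 + 82*w - 80) - 80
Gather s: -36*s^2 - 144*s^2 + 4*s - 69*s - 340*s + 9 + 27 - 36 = -180*s^2 - 405*s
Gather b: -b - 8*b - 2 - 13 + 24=9 - 9*b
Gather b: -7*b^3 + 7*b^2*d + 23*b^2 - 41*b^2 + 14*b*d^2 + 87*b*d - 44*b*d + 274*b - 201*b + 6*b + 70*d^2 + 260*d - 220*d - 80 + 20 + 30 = -7*b^3 + b^2*(7*d - 18) + b*(14*d^2 + 43*d + 79) + 70*d^2 + 40*d - 30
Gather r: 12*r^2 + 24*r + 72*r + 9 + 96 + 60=12*r^2 + 96*r + 165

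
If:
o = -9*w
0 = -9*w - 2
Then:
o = 2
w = -2/9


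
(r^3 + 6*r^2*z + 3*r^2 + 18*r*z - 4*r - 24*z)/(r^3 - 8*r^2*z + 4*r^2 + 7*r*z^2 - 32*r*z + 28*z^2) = (r^2 + 6*r*z - r - 6*z)/(r^2 - 8*r*z + 7*z^2)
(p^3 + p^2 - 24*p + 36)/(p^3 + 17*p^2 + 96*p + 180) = (p^2 - 5*p + 6)/(p^2 + 11*p + 30)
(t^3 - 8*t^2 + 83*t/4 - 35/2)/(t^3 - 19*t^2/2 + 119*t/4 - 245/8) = 2*(t - 2)/(2*t - 7)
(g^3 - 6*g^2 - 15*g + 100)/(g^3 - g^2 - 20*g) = (g - 5)/g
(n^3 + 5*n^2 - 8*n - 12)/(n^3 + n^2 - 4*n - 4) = (n + 6)/(n + 2)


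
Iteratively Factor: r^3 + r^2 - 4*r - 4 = (r - 2)*(r^2 + 3*r + 2) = (r - 2)*(r + 1)*(r + 2)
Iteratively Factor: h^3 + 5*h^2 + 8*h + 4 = (h + 1)*(h^2 + 4*h + 4) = (h + 1)*(h + 2)*(h + 2)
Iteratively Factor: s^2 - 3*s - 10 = (s - 5)*(s + 2)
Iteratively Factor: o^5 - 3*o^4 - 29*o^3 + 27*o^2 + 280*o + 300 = (o + 2)*(o^4 - 5*o^3 - 19*o^2 + 65*o + 150) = (o + 2)^2*(o^3 - 7*o^2 - 5*o + 75) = (o - 5)*(o + 2)^2*(o^2 - 2*o - 15) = (o - 5)*(o + 2)^2*(o + 3)*(o - 5)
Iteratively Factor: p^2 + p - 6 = (p - 2)*(p + 3)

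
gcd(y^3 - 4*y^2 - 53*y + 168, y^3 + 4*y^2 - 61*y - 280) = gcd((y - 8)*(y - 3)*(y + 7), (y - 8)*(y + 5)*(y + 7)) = y^2 - y - 56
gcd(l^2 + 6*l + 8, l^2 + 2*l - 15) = 1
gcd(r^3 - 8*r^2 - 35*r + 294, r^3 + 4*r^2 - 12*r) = r + 6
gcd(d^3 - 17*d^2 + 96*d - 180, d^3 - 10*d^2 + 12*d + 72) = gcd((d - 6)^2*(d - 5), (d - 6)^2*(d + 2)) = d^2 - 12*d + 36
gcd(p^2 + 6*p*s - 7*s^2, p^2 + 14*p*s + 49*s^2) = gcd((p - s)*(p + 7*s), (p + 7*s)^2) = p + 7*s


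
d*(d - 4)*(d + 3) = d^3 - d^2 - 12*d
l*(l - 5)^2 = l^3 - 10*l^2 + 25*l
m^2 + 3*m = m*(m + 3)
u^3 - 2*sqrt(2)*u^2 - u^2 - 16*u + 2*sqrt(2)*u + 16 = (u - 1)*(u - 4*sqrt(2))*(u + 2*sqrt(2))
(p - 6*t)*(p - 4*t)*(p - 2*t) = p^3 - 12*p^2*t + 44*p*t^2 - 48*t^3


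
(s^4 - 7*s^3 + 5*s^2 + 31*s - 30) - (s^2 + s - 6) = s^4 - 7*s^3 + 4*s^2 + 30*s - 24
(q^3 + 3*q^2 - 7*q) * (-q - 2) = -q^4 - 5*q^3 + q^2 + 14*q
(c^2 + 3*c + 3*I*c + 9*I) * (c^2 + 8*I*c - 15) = c^4 + 3*c^3 + 11*I*c^3 - 39*c^2 + 33*I*c^2 - 117*c - 45*I*c - 135*I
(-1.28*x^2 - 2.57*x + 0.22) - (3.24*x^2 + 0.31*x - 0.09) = -4.52*x^2 - 2.88*x + 0.31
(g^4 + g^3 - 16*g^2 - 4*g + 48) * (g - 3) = g^5 - 2*g^4 - 19*g^3 + 44*g^2 + 60*g - 144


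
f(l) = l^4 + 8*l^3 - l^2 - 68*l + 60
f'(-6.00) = -56.00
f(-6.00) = 0.00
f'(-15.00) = -8138.00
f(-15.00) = 24480.00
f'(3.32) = 336.28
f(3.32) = 237.47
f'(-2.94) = 43.68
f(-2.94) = 122.69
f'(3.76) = 476.41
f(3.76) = 415.31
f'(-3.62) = 63.99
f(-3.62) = 85.28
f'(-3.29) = 55.91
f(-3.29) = 105.17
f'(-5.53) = 0.55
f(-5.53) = -12.25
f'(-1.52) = -23.56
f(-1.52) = 138.29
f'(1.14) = -33.16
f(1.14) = -5.28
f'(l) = 4*l^3 + 24*l^2 - 2*l - 68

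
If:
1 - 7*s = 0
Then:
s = 1/7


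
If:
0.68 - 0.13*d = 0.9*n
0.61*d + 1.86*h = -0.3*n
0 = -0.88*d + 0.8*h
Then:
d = -0.09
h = -0.10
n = 0.77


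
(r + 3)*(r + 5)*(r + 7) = r^3 + 15*r^2 + 71*r + 105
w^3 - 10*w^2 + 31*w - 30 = (w - 5)*(w - 3)*(w - 2)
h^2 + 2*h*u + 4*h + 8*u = (h + 4)*(h + 2*u)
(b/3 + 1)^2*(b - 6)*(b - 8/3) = b^4/9 - 8*b^3/27 - 3*b^2 + 2*b + 16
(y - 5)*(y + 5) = y^2 - 25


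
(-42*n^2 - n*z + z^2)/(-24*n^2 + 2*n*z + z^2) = (-7*n + z)/(-4*n + z)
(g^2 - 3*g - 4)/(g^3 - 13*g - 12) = 1/(g + 3)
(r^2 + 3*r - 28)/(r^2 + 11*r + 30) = (r^2 + 3*r - 28)/(r^2 + 11*r + 30)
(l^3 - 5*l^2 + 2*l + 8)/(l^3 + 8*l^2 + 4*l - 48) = (l^2 - 3*l - 4)/(l^2 + 10*l + 24)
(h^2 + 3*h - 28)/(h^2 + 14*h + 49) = (h - 4)/(h + 7)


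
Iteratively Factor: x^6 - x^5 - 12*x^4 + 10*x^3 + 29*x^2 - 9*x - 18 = (x + 3)*(x^5 - 4*x^4 + 10*x^2 - x - 6) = (x + 1)*(x + 3)*(x^4 - 5*x^3 + 5*x^2 + 5*x - 6) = (x - 3)*(x + 1)*(x + 3)*(x^3 - 2*x^2 - x + 2) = (x - 3)*(x - 1)*(x + 1)*(x + 3)*(x^2 - x - 2) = (x - 3)*(x - 1)*(x + 1)^2*(x + 3)*(x - 2)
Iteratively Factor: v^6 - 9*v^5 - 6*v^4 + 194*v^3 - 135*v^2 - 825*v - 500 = (v + 1)*(v^5 - 10*v^4 + 4*v^3 + 190*v^2 - 325*v - 500) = (v + 1)*(v + 4)*(v^4 - 14*v^3 + 60*v^2 - 50*v - 125) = (v + 1)^2*(v + 4)*(v^3 - 15*v^2 + 75*v - 125) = (v - 5)*(v + 1)^2*(v + 4)*(v^2 - 10*v + 25) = (v - 5)^2*(v + 1)^2*(v + 4)*(v - 5)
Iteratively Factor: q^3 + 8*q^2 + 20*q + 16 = (q + 2)*(q^2 + 6*q + 8) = (q + 2)*(q + 4)*(q + 2)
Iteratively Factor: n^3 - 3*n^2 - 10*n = (n)*(n^2 - 3*n - 10) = n*(n + 2)*(n - 5)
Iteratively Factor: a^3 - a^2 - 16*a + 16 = (a + 4)*(a^2 - 5*a + 4) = (a - 4)*(a + 4)*(a - 1)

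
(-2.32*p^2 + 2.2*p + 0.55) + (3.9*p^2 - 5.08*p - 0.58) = 1.58*p^2 - 2.88*p - 0.0299999999999999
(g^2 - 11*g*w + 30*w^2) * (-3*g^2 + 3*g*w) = -3*g^4 + 36*g^3*w - 123*g^2*w^2 + 90*g*w^3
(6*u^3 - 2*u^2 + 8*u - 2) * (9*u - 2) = 54*u^4 - 30*u^3 + 76*u^2 - 34*u + 4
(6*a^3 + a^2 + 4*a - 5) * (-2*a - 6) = -12*a^4 - 38*a^3 - 14*a^2 - 14*a + 30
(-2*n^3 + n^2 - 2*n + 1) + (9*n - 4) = -2*n^3 + n^2 + 7*n - 3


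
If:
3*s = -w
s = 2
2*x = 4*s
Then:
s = 2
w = -6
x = 4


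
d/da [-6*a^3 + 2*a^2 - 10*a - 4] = -18*a^2 + 4*a - 10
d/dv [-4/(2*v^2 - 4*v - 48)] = 4*(v - 1)/(-v^2 + 2*v + 24)^2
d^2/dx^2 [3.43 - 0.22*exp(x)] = -0.22*exp(x)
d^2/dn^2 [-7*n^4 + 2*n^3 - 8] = 12*n*(1 - 7*n)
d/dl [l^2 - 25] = 2*l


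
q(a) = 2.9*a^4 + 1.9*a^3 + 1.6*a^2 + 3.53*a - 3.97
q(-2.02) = 28.05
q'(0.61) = 10.24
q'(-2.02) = -75.29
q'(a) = 11.6*a^3 + 5.7*a^2 + 3.2*a + 3.53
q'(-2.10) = -85.48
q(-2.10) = 34.48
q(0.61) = -0.39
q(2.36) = 128.21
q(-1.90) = 19.86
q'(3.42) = 545.16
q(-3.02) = 188.86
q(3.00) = 307.22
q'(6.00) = 2733.53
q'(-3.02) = -273.65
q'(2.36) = 195.30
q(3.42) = 499.56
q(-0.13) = -4.41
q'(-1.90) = -61.54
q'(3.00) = 377.63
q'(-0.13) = 3.18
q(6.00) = 4243.61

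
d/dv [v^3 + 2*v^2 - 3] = v*(3*v + 4)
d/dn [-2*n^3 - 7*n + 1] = -6*n^2 - 7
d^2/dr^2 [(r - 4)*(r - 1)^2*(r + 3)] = 12*r^2 - 18*r - 18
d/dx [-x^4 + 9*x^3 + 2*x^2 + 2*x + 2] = -4*x^3 + 27*x^2 + 4*x + 2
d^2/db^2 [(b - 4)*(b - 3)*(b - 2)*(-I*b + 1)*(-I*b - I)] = -20*b^3 + b^2*(96 - 12*I) - b*(102 - 48*I) - 4 - 34*I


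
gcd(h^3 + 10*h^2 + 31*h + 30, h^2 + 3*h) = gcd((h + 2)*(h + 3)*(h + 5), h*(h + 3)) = h + 3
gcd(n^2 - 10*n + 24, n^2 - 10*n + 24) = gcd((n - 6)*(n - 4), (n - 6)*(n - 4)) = n^2 - 10*n + 24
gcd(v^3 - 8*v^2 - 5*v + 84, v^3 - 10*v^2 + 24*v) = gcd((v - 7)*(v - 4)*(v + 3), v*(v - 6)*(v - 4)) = v - 4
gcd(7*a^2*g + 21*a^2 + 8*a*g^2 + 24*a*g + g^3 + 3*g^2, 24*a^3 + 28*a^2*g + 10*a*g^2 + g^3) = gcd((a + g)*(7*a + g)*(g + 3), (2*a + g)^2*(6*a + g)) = 1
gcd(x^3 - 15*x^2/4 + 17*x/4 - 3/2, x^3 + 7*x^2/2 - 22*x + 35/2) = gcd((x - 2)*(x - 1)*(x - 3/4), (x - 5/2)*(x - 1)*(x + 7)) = x - 1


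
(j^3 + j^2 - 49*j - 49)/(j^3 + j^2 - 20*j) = (j^3 + j^2 - 49*j - 49)/(j*(j^2 + j - 20))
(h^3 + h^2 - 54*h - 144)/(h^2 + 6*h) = h - 5 - 24/h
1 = 1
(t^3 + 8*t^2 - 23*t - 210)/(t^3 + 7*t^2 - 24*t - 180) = (t + 7)/(t + 6)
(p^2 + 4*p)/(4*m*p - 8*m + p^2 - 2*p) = p*(p + 4)/(4*m*p - 8*m + p^2 - 2*p)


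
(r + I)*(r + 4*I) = r^2 + 5*I*r - 4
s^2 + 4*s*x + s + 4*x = (s + 1)*(s + 4*x)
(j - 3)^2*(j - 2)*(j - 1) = j^4 - 9*j^3 + 29*j^2 - 39*j + 18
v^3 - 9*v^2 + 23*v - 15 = (v - 5)*(v - 3)*(v - 1)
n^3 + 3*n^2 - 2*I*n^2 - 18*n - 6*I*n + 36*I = (n - 3)*(n + 6)*(n - 2*I)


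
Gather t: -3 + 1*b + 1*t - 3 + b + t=2*b + 2*t - 6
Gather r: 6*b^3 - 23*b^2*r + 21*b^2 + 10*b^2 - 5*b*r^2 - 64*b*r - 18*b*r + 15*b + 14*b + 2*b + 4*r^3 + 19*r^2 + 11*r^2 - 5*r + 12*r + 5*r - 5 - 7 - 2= 6*b^3 + 31*b^2 + 31*b + 4*r^3 + r^2*(30 - 5*b) + r*(-23*b^2 - 82*b + 12) - 14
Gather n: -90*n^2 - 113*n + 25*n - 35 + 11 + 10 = -90*n^2 - 88*n - 14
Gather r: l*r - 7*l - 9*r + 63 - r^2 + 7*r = -7*l - r^2 + r*(l - 2) + 63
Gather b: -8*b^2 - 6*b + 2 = -8*b^2 - 6*b + 2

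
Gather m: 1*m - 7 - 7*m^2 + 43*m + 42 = -7*m^2 + 44*m + 35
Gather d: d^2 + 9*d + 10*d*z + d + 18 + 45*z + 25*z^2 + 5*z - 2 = d^2 + d*(10*z + 10) + 25*z^2 + 50*z + 16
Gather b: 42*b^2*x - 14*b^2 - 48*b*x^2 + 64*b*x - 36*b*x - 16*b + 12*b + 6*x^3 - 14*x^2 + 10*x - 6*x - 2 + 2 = b^2*(42*x - 14) + b*(-48*x^2 + 28*x - 4) + 6*x^3 - 14*x^2 + 4*x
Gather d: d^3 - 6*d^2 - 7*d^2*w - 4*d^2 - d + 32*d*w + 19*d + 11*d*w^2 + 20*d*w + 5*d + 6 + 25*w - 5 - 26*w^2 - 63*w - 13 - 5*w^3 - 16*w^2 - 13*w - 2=d^3 + d^2*(-7*w - 10) + d*(11*w^2 + 52*w + 23) - 5*w^3 - 42*w^2 - 51*w - 14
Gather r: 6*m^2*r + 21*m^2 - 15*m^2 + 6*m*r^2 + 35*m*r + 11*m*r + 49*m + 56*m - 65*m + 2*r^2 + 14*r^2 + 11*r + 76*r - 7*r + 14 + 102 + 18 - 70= 6*m^2 + 40*m + r^2*(6*m + 16) + r*(6*m^2 + 46*m + 80) + 64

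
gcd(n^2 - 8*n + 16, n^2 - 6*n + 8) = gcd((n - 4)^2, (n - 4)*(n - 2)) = n - 4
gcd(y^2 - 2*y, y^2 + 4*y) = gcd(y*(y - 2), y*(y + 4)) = y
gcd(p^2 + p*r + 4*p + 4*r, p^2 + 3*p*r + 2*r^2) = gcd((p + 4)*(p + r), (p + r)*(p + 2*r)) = p + r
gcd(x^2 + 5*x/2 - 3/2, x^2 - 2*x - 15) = x + 3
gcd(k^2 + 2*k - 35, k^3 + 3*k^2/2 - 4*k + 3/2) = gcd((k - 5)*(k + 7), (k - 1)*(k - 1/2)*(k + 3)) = 1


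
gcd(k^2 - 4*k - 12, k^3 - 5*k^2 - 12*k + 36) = k - 6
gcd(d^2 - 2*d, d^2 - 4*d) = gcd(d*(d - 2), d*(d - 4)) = d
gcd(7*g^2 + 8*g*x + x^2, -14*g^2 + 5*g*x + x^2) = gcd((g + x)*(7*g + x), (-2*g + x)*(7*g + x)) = 7*g + x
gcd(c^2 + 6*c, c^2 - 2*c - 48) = c + 6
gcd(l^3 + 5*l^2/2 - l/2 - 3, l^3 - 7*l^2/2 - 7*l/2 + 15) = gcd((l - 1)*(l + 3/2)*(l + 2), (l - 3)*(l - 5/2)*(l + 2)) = l + 2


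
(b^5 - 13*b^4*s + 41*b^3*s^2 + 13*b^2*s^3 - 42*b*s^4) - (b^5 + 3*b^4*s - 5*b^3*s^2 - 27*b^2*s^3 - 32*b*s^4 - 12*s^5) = -16*b^4*s + 46*b^3*s^2 + 40*b^2*s^3 - 10*b*s^4 + 12*s^5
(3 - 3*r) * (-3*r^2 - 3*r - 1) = 9*r^3 - 6*r - 3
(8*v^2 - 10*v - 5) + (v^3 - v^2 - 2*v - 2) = v^3 + 7*v^2 - 12*v - 7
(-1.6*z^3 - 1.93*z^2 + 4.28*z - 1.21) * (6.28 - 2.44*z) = 3.904*z^4 - 5.3388*z^3 - 22.5636*z^2 + 29.8308*z - 7.5988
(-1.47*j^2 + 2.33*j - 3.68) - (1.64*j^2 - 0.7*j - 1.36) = -3.11*j^2 + 3.03*j - 2.32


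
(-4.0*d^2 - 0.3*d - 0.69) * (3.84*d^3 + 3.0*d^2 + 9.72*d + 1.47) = -15.36*d^5 - 13.152*d^4 - 42.4296*d^3 - 10.866*d^2 - 7.1478*d - 1.0143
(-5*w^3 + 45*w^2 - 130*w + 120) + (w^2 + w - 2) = -5*w^3 + 46*w^2 - 129*w + 118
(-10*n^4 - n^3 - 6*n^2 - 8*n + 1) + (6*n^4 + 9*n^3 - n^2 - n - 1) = -4*n^4 + 8*n^3 - 7*n^2 - 9*n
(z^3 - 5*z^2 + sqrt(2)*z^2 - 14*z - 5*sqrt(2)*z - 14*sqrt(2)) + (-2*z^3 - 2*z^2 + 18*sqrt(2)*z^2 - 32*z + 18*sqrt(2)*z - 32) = -z^3 - 7*z^2 + 19*sqrt(2)*z^2 - 46*z + 13*sqrt(2)*z - 32 - 14*sqrt(2)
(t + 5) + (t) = 2*t + 5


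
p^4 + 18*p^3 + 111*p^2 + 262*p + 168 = (p + 1)*(p + 4)*(p + 6)*(p + 7)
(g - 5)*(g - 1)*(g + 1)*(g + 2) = g^4 - 3*g^3 - 11*g^2 + 3*g + 10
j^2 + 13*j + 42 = (j + 6)*(j + 7)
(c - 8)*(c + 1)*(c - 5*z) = c^3 - 5*c^2*z - 7*c^2 + 35*c*z - 8*c + 40*z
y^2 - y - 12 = (y - 4)*(y + 3)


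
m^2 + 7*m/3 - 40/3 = (m - 8/3)*(m + 5)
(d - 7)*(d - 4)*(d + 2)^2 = d^4 - 7*d^3 - 12*d^2 + 68*d + 112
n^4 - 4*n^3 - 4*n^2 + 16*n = n*(n - 4)*(n - 2)*(n + 2)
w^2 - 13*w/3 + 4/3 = (w - 4)*(w - 1/3)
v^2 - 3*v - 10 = (v - 5)*(v + 2)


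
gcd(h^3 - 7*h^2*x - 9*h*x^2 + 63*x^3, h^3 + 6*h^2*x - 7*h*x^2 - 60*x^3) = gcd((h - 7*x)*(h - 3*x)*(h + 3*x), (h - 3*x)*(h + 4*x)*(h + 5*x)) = -h + 3*x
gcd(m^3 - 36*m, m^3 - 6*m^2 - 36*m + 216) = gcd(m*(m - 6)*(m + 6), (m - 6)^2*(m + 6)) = m^2 - 36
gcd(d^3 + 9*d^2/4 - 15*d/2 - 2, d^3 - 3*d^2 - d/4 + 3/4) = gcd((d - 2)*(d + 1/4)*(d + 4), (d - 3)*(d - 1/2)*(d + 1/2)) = 1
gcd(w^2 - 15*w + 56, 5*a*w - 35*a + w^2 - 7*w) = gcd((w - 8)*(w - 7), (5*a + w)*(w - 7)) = w - 7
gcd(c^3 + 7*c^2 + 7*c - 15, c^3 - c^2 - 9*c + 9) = c^2 + 2*c - 3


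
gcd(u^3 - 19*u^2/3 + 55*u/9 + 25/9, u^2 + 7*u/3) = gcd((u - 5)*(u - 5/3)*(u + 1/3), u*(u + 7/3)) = 1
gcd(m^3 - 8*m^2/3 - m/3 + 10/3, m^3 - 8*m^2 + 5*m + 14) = m^2 - m - 2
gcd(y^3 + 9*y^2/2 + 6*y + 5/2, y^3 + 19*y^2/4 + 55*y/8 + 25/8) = y^2 + 7*y/2 + 5/2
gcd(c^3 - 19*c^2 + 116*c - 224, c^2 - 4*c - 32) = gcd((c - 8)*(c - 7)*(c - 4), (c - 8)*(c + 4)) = c - 8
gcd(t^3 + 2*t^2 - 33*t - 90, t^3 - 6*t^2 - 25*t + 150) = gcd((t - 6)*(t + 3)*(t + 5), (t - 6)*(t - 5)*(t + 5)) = t^2 - t - 30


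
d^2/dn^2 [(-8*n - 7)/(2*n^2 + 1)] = 4*(-16*n^3 - 42*n^2 + 24*n + 7)/(8*n^6 + 12*n^4 + 6*n^2 + 1)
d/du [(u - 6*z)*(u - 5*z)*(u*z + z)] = z*(3*u^2 - 22*u*z + 2*u + 30*z^2 - 11*z)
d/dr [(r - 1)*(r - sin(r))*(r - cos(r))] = (1 - r)*(r - cos(r))*(cos(r) - 1) + (r - 1)*(r - sin(r))*(sin(r) + 1) + (r - sin(r))*(r - cos(r))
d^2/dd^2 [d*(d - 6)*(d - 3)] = 6*d - 18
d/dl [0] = 0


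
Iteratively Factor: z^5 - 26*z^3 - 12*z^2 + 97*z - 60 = (z - 1)*(z^4 + z^3 - 25*z^2 - 37*z + 60) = (z - 5)*(z - 1)*(z^3 + 6*z^2 + 5*z - 12) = (z - 5)*(z - 1)^2*(z^2 + 7*z + 12) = (z - 5)*(z - 1)^2*(z + 3)*(z + 4)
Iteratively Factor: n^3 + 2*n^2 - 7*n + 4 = (n - 1)*(n^2 + 3*n - 4) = (n - 1)^2*(n + 4)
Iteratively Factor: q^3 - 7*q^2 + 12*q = (q - 4)*(q^2 - 3*q) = (q - 4)*(q - 3)*(q)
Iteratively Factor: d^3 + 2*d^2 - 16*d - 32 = (d + 2)*(d^2 - 16) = (d + 2)*(d + 4)*(d - 4)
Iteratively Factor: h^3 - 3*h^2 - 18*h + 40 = (h + 4)*(h^2 - 7*h + 10) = (h - 2)*(h + 4)*(h - 5)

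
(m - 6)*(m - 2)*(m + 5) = m^3 - 3*m^2 - 28*m + 60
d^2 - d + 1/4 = (d - 1/2)^2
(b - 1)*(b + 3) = b^2 + 2*b - 3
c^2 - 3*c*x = c*(c - 3*x)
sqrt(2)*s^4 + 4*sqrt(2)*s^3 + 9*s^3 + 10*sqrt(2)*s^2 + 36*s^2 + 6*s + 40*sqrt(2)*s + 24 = (s + 4)*(s + sqrt(2))*(s + 3*sqrt(2))*(sqrt(2)*s + 1)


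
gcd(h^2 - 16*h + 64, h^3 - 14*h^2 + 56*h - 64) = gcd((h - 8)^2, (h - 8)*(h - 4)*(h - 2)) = h - 8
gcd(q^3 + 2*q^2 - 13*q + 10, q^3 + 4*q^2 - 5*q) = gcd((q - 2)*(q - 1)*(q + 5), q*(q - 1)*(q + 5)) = q^2 + 4*q - 5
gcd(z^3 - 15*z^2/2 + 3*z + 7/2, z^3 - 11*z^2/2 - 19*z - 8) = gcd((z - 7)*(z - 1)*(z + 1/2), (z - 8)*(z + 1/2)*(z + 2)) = z + 1/2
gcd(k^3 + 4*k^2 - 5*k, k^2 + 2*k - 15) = k + 5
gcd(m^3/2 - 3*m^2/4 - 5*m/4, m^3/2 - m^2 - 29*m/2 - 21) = 1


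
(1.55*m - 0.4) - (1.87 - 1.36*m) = 2.91*m - 2.27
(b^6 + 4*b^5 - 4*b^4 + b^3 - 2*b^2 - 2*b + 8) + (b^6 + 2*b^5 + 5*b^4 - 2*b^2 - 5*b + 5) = 2*b^6 + 6*b^5 + b^4 + b^3 - 4*b^2 - 7*b + 13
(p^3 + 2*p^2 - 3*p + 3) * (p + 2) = p^4 + 4*p^3 + p^2 - 3*p + 6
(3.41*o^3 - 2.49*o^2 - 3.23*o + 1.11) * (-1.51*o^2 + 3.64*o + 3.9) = -5.1491*o^5 + 16.1723*o^4 + 9.1127*o^3 - 23.1443*o^2 - 8.5566*o + 4.329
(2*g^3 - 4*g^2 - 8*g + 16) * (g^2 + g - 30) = 2*g^5 - 2*g^4 - 72*g^3 + 128*g^2 + 256*g - 480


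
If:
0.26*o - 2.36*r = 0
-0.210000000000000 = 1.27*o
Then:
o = -0.17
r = -0.02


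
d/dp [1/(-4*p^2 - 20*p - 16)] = (2*p + 5)/(4*(p^2 + 5*p + 4)^2)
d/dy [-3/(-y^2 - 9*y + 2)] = 3*(-2*y - 9)/(y^2 + 9*y - 2)^2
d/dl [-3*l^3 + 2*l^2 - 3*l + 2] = -9*l^2 + 4*l - 3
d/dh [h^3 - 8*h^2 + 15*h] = 3*h^2 - 16*h + 15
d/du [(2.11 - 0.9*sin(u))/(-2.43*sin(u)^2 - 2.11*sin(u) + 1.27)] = (-2.187*sin(u)^2 + 10.2546*sin(u) + 3.3091)*cos(u)/(5.9049*sin(u)^4 + 10.2546*sin(u)^3 - 1.7201*sin(u)^2 - 5.3594*sin(u) + 1.6129)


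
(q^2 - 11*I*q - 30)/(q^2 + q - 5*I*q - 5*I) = (q - 6*I)/(q + 1)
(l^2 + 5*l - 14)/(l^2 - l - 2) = (l + 7)/(l + 1)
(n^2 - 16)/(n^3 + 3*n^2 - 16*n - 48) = 1/(n + 3)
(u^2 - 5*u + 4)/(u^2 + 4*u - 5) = (u - 4)/(u + 5)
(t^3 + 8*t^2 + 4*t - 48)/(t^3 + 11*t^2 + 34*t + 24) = (t - 2)/(t + 1)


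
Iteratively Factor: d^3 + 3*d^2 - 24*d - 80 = (d + 4)*(d^2 - d - 20) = (d + 4)^2*(d - 5)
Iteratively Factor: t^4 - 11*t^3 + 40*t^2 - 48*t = (t - 3)*(t^3 - 8*t^2 + 16*t) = t*(t - 3)*(t^2 - 8*t + 16) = t*(t - 4)*(t - 3)*(t - 4)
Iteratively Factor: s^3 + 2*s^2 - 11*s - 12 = (s - 3)*(s^2 + 5*s + 4) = (s - 3)*(s + 4)*(s + 1)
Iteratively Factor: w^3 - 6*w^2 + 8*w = (w)*(w^2 - 6*w + 8) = w*(w - 2)*(w - 4)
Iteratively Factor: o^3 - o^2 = (o)*(o^2 - o) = o^2*(o - 1)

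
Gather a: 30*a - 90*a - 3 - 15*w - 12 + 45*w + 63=-60*a + 30*w + 48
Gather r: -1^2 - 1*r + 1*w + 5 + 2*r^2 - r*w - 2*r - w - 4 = 2*r^2 + r*(-w - 3)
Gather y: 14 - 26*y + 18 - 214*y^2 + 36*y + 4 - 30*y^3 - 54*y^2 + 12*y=-30*y^3 - 268*y^2 + 22*y + 36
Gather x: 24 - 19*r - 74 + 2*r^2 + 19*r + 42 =2*r^2 - 8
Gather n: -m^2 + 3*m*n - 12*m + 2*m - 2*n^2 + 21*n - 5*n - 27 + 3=-m^2 - 10*m - 2*n^2 + n*(3*m + 16) - 24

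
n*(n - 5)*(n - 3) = n^3 - 8*n^2 + 15*n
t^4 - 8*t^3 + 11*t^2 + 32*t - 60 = (t - 5)*(t - 3)*(t - 2)*(t + 2)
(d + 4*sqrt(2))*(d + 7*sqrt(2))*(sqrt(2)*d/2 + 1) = sqrt(2)*d^3/2 + 12*d^2 + 39*sqrt(2)*d + 56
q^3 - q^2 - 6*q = q*(q - 3)*(q + 2)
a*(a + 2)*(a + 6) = a^3 + 8*a^2 + 12*a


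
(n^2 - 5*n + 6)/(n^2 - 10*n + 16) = (n - 3)/(n - 8)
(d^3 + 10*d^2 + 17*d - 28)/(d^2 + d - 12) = (d^2 + 6*d - 7)/(d - 3)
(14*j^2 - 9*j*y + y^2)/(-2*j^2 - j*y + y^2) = (-7*j + y)/(j + y)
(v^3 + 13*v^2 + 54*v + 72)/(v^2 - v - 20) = (v^2 + 9*v + 18)/(v - 5)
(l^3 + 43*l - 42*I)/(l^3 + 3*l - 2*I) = (l^2 + I*l + 42)/(l^2 + I*l + 2)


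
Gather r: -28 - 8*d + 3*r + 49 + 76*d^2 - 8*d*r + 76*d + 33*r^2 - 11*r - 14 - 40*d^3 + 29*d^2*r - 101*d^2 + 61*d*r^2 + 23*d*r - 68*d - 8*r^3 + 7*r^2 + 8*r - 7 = -40*d^3 - 25*d^2 - 8*r^3 + r^2*(61*d + 40) + r*(29*d^2 + 15*d)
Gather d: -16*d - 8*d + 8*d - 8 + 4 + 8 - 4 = -16*d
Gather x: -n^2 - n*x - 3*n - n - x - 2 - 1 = -n^2 - 4*n + x*(-n - 1) - 3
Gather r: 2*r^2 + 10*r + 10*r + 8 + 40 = 2*r^2 + 20*r + 48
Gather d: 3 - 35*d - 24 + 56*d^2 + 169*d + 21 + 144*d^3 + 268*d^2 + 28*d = 144*d^3 + 324*d^2 + 162*d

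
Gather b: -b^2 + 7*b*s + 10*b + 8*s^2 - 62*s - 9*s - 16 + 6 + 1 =-b^2 + b*(7*s + 10) + 8*s^2 - 71*s - 9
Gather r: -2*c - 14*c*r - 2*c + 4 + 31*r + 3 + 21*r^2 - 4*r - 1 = -4*c + 21*r^2 + r*(27 - 14*c) + 6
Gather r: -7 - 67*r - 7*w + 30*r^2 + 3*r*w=30*r^2 + r*(3*w - 67) - 7*w - 7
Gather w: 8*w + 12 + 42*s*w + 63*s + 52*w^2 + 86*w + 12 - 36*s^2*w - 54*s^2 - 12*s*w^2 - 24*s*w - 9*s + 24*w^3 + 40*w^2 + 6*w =-54*s^2 + 54*s + 24*w^3 + w^2*(92 - 12*s) + w*(-36*s^2 + 18*s + 100) + 24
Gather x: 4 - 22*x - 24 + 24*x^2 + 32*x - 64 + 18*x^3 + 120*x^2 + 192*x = 18*x^3 + 144*x^2 + 202*x - 84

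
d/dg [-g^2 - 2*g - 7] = -2*g - 2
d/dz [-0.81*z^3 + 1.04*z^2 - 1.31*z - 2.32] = -2.43*z^2 + 2.08*z - 1.31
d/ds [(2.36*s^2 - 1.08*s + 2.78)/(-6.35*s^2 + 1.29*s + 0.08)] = (-3.8136*s^2 + 35.6836*s - 3.6726)/(40.3225*s^4 - 16.383*s^3 + 0.6481*s^2 + 0.2064*s + 0.0064)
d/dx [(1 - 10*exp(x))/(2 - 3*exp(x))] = -17*exp(x)/(3*exp(x) - 2)^2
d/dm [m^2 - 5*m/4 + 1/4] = 2*m - 5/4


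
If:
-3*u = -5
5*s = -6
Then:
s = -6/5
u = 5/3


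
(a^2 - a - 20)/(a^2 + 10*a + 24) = (a - 5)/(a + 6)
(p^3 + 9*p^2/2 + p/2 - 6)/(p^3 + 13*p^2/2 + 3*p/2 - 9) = (p + 4)/(p + 6)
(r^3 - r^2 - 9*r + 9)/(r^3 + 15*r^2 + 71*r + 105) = (r^2 - 4*r + 3)/(r^2 + 12*r + 35)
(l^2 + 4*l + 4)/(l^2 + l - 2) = (l + 2)/(l - 1)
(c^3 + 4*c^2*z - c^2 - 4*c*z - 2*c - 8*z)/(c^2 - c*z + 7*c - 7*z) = (c^3 + 4*c^2*z - c^2 - 4*c*z - 2*c - 8*z)/(c^2 - c*z + 7*c - 7*z)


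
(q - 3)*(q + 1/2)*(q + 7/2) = q^3 + q^2 - 41*q/4 - 21/4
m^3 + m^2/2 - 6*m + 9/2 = (m - 3/2)*(m - 1)*(m + 3)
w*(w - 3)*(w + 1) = w^3 - 2*w^2 - 3*w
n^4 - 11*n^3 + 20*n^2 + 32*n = n*(n - 8)*(n - 4)*(n + 1)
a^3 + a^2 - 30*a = a*(a - 5)*(a + 6)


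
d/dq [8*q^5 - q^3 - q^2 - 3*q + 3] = 40*q^4 - 3*q^2 - 2*q - 3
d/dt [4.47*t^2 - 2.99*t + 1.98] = 8.94*t - 2.99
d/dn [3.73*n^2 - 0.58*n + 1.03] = 7.46*n - 0.58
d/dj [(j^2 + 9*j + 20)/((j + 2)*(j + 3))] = 2*(-2*j^2 - 14*j - 23)/(j^4 + 10*j^3 + 37*j^2 + 60*j + 36)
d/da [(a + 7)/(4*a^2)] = (-a - 14)/(4*a^3)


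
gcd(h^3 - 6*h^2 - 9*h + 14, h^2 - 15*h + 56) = h - 7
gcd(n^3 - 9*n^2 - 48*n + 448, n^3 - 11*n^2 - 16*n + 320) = n^2 - 16*n + 64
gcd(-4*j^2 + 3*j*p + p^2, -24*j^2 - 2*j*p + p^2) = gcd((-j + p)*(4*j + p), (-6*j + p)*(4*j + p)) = 4*j + p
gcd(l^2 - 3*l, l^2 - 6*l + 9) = l - 3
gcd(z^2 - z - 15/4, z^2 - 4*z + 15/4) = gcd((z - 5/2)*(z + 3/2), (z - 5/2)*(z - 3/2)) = z - 5/2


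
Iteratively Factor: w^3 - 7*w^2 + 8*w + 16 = (w + 1)*(w^2 - 8*w + 16) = (w - 4)*(w + 1)*(w - 4)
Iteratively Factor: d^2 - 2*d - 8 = (d - 4)*(d + 2)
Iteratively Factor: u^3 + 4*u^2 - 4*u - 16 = (u + 4)*(u^2 - 4) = (u + 2)*(u + 4)*(u - 2)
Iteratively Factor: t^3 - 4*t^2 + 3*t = (t - 1)*(t^2 - 3*t) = t*(t - 1)*(t - 3)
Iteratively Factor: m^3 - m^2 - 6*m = (m)*(m^2 - m - 6) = m*(m + 2)*(m - 3)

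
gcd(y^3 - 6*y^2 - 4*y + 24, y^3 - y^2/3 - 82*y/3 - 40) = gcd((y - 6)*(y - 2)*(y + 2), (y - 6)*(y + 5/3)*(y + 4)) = y - 6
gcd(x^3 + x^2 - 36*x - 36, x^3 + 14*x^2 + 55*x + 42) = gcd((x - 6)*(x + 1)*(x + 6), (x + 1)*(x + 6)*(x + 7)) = x^2 + 7*x + 6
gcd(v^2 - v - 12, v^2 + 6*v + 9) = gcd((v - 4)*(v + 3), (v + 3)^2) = v + 3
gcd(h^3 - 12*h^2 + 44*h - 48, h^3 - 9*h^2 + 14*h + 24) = h^2 - 10*h + 24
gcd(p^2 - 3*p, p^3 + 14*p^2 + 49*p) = p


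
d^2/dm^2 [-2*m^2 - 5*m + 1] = -4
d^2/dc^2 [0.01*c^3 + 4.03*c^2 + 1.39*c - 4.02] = 0.06*c + 8.06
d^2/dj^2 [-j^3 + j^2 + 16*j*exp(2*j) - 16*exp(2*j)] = 64*j*exp(2*j) - 6*j + 2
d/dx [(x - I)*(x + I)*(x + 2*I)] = 3*x^2 + 4*I*x + 1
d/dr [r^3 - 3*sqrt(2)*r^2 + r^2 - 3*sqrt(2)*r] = 3*r^2 - 6*sqrt(2)*r + 2*r - 3*sqrt(2)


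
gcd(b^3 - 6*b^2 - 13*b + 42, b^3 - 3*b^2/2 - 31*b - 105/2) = b^2 - 4*b - 21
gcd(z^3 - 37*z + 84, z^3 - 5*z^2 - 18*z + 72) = z - 3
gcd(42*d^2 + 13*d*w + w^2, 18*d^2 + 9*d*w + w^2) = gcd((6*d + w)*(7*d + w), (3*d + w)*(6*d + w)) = 6*d + w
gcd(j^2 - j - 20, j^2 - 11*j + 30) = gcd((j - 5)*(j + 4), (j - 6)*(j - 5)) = j - 5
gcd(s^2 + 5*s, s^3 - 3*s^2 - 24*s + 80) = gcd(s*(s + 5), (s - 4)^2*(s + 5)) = s + 5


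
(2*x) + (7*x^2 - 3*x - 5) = 7*x^2 - x - 5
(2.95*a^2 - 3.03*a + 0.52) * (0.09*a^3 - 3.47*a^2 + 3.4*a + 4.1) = 0.2655*a^5 - 10.5092*a^4 + 20.5909*a^3 - 0.0114000000000019*a^2 - 10.655*a + 2.132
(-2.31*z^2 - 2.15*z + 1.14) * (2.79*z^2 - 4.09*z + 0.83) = -6.4449*z^4 + 3.4494*z^3 + 10.0568*z^2 - 6.4471*z + 0.9462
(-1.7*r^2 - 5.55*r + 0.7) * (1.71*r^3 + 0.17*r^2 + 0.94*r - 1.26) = -2.907*r^5 - 9.7795*r^4 - 1.3445*r^3 - 2.956*r^2 + 7.651*r - 0.882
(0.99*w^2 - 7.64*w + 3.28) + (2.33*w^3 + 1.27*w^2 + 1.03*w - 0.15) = 2.33*w^3 + 2.26*w^2 - 6.61*w + 3.13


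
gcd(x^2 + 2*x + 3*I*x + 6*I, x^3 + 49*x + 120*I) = x + 3*I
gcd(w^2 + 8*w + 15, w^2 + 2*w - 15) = w + 5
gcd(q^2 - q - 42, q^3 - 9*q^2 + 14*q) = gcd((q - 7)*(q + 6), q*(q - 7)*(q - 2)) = q - 7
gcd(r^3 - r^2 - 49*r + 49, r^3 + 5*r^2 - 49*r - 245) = r^2 - 49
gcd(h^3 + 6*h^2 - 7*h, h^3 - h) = h^2 - h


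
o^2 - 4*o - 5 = (o - 5)*(o + 1)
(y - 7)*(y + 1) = y^2 - 6*y - 7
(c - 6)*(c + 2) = c^2 - 4*c - 12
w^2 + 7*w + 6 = (w + 1)*(w + 6)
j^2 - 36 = (j - 6)*(j + 6)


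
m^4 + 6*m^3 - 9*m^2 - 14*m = m*(m - 2)*(m + 1)*(m + 7)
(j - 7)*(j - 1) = j^2 - 8*j + 7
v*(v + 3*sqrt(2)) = v^2 + 3*sqrt(2)*v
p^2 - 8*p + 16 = (p - 4)^2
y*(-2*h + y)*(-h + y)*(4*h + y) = 8*h^3*y - 10*h^2*y^2 + h*y^3 + y^4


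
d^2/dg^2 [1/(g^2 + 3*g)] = 2*(-g*(g + 3) + (2*g + 3)^2)/(g^3*(g + 3)^3)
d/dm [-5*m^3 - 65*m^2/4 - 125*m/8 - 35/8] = -15*m^2 - 65*m/2 - 125/8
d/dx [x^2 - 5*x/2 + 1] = 2*x - 5/2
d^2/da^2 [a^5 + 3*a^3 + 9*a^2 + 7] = 20*a^3 + 18*a + 18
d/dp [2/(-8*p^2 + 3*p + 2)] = 2*(16*p - 3)/(-8*p^2 + 3*p + 2)^2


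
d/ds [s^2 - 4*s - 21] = 2*s - 4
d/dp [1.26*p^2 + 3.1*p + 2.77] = 2.52*p + 3.1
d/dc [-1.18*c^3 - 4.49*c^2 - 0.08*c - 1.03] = -3.54*c^2 - 8.98*c - 0.08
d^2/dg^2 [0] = 0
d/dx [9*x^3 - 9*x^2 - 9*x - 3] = 27*x^2 - 18*x - 9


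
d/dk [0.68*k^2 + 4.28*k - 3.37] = 1.36*k + 4.28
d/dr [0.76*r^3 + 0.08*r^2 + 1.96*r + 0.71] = 2.28*r^2 + 0.16*r + 1.96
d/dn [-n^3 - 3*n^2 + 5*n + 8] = -3*n^2 - 6*n + 5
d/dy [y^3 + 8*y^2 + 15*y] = 3*y^2 + 16*y + 15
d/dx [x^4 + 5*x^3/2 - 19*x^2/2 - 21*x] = 4*x^3 + 15*x^2/2 - 19*x - 21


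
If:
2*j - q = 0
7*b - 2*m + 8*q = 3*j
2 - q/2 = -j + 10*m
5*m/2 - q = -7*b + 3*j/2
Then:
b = -17/385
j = 3/55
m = 1/5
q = 6/55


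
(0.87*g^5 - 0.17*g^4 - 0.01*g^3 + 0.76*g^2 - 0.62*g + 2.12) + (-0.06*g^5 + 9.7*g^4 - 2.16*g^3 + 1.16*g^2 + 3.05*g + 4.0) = 0.81*g^5 + 9.53*g^4 - 2.17*g^3 + 1.92*g^2 + 2.43*g + 6.12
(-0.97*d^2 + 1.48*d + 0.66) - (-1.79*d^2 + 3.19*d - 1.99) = 0.82*d^2 - 1.71*d + 2.65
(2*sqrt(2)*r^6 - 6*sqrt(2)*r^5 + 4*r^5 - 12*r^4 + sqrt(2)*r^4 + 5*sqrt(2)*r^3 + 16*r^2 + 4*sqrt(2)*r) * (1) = 2*sqrt(2)*r^6 - 6*sqrt(2)*r^5 + 4*r^5 - 12*r^4 + sqrt(2)*r^4 + 5*sqrt(2)*r^3 + 16*r^2 + 4*sqrt(2)*r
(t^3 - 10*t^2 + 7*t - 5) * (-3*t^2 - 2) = -3*t^5 + 30*t^4 - 23*t^3 + 35*t^2 - 14*t + 10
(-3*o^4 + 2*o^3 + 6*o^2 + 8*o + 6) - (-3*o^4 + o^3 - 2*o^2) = o^3 + 8*o^2 + 8*o + 6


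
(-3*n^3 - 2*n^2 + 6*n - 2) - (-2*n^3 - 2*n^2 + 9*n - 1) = -n^3 - 3*n - 1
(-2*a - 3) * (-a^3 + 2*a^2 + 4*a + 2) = 2*a^4 - a^3 - 14*a^2 - 16*a - 6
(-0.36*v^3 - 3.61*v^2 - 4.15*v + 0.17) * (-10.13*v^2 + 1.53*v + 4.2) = 3.6468*v^5 + 36.0185*v^4 + 35.0042*v^3 - 23.2336*v^2 - 17.1699*v + 0.714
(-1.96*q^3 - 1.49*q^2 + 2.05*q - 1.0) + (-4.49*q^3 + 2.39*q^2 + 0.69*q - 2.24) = -6.45*q^3 + 0.9*q^2 + 2.74*q - 3.24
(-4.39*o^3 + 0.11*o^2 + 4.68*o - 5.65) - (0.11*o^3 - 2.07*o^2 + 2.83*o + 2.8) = -4.5*o^3 + 2.18*o^2 + 1.85*o - 8.45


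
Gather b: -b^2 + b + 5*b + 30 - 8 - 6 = -b^2 + 6*b + 16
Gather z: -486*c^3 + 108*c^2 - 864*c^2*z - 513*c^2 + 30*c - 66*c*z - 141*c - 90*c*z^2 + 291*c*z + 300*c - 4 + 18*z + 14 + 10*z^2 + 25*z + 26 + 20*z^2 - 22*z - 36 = -486*c^3 - 405*c^2 + 189*c + z^2*(30 - 90*c) + z*(-864*c^2 + 225*c + 21)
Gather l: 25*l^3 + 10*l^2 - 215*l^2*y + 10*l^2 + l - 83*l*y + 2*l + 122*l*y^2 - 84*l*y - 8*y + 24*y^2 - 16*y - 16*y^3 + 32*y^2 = 25*l^3 + l^2*(20 - 215*y) + l*(122*y^2 - 167*y + 3) - 16*y^3 + 56*y^2 - 24*y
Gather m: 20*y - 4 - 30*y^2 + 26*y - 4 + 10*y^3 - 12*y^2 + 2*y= 10*y^3 - 42*y^2 + 48*y - 8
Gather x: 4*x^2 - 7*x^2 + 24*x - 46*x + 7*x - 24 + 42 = -3*x^2 - 15*x + 18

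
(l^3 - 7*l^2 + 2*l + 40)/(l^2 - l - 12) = (l^2 - 3*l - 10)/(l + 3)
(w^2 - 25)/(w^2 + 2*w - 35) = (w + 5)/(w + 7)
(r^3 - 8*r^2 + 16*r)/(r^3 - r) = (r^2 - 8*r + 16)/(r^2 - 1)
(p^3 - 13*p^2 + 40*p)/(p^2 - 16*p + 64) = p*(p - 5)/(p - 8)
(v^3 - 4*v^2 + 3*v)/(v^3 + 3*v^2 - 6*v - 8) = v*(v^2 - 4*v + 3)/(v^3 + 3*v^2 - 6*v - 8)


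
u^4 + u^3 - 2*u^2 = u^2*(u - 1)*(u + 2)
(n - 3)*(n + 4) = n^2 + n - 12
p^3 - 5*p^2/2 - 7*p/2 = p*(p - 7/2)*(p + 1)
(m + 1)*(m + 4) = m^2 + 5*m + 4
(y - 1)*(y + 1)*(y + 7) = y^3 + 7*y^2 - y - 7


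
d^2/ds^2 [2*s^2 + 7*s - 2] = 4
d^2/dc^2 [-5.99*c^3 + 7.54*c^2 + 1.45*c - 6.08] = 15.08 - 35.94*c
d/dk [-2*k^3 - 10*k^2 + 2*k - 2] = -6*k^2 - 20*k + 2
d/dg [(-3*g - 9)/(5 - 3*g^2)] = 3*(3*g^2 - 6*g*(g + 3) - 5)/(3*g^2 - 5)^2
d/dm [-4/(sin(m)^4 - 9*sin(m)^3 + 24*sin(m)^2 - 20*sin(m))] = 4*(4*cos(m) - 19/tan(m) + 10*cos(m)/sin(m)^2)/((sin(m) - 5)^2*(sin(m) - 2)^3)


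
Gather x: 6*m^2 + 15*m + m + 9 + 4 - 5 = 6*m^2 + 16*m + 8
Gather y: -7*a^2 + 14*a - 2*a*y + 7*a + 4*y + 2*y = -7*a^2 + 21*a + y*(6 - 2*a)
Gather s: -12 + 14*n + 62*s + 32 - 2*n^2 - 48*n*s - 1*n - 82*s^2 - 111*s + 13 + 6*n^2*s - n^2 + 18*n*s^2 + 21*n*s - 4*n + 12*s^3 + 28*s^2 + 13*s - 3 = -3*n^2 + 9*n + 12*s^3 + s^2*(18*n - 54) + s*(6*n^2 - 27*n - 36) + 30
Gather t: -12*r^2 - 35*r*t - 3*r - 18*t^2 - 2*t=-12*r^2 - 3*r - 18*t^2 + t*(-35*r - 2)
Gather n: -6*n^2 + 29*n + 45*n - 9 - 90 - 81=-6*n^2 + 74*n - 180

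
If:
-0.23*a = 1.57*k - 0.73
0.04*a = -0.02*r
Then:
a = -0.5*r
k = 0.0732484076433121*r + 0.464968152866242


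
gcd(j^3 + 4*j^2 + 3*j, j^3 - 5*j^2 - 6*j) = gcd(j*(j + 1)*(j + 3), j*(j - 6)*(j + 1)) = j^2 + j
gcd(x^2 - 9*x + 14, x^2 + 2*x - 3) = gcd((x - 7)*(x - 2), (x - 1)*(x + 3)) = 1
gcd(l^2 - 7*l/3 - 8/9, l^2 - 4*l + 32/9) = l - 8/3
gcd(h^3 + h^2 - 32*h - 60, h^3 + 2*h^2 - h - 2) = h + 2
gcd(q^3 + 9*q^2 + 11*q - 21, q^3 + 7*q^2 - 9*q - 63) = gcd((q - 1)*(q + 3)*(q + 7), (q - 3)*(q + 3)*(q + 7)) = q^2 + 10*q + 21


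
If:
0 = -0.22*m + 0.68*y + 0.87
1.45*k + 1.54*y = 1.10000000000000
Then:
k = 0.758620689655172 - 1.06206896551724*y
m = 3.09090909090909*y + 3.95454545454545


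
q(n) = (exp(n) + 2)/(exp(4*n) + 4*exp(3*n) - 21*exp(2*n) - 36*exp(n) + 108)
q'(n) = (exp(n) + 2)*(-4*exp(4*n) - 12*exp(3*n) + 42*exp(2*n) + 36*exp(n))/(exp(4*n) + 4*exp(3*n) - 21*exp(2*n) - 36*exp(n) + 108)^2 + exp(n)/(exp(4*n) + 4*exp(3*n) - 21*exp(2*n) - 36*exp(n) + 108)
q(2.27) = 0.00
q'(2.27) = -0.00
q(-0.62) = 0.03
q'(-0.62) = 0.02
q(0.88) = -0.40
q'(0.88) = 0.78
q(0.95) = -0.39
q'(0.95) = -0.64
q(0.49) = 0.20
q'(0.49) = 1.13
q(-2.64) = 0.02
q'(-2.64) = 0.00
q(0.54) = 0.28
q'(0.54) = 2.03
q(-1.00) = 0.03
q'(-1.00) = 0.01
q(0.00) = 0.05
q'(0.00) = 0.08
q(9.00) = 0.00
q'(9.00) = 0.00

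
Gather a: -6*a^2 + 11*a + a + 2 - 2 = -6*a^2 + 12*a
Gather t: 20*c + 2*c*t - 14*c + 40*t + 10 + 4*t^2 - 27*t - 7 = 6*c + 4*t^2 + t*(2*c + 13) + 3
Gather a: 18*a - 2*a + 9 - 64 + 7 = 16*a - 48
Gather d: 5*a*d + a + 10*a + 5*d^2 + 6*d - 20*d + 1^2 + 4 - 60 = 11*a + 5*d^2 + d*(5*a - 14) - 55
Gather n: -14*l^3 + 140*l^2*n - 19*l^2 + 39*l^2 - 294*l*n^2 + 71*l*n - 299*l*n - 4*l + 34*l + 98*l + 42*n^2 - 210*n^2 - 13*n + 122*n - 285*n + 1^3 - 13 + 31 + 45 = -14*l^3 + 20*l^2 + 128*l + n^2*(-294*l - 168) + n*(140*l^2 - 228*l - 176) + 64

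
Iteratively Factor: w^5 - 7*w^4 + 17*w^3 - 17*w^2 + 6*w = (w - 2)*(w^4 - 5*w^3 + 7*w^2 - 3*w) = (w - 2)*(w - 1)*(w^3 - 4*w^2 + 3*w) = (w - 2)*(w - 1)^2*(w^2 - 3*w) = w*(w - 2)*(w - 1)^2*(w - 3)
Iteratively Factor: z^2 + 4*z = (z)*(z + 4)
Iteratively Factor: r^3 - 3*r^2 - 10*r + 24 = (r + 3)*(r^2 - 6*r + 8) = (r - 2)*(r + 3)*(r - 4)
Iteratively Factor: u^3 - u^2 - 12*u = (u - 4)*(u^2 + 3*u) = (u - 4)*(u + 3)*(u)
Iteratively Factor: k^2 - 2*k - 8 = (k - 4)*(k + 2)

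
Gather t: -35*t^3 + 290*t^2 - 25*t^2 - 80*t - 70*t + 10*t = -35*t^3 + 265*t^2 - 140*t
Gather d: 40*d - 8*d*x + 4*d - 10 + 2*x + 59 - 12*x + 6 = d*(44 - 8*x) - 10*x + 55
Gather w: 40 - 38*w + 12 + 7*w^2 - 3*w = 7*w^2 - 41*w + 52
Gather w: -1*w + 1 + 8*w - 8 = 7*w - 7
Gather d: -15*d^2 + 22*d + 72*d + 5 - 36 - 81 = -15*d^2 + 94*d - 112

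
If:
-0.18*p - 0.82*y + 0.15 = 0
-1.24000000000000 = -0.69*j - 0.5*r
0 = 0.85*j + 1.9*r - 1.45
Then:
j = 1.84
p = 0.833333333333333 - 4.55555555555556*y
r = -0.06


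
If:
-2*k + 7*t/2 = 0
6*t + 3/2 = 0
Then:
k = -7/16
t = -1/4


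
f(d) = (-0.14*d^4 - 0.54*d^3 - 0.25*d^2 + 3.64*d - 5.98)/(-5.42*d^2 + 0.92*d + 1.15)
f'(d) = (10.84*d - 0.92)*(-0.14*d^4 - 0.54*d^3 - 0.25*d^2 + 3.64*d - 5.98)/(-5.42*d^2 + 0.92*d + 1.15)^2 + (-0.56*d^3 - 1.62*d^2 - 0.5*d + 3.64)/(-5.42*d^2 + 0.92*d + 1.15) = (1.5176*d^5 + 2.5404*d^4 - 1.6376*d^3 + 17.6358*d^2 - 65.3982*d + 9.6876)/(29.3764*d^4 - 9.9728*d^3 - 11.6196*d^2 + 2.116*d + 1.3225)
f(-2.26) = 0.45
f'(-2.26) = 0.30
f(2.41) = 0.39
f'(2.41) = 0.18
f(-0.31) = -20.69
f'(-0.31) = 268.18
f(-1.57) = 0.81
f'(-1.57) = 0.87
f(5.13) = 1.20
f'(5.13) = 0.38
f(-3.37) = 0.29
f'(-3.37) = 0.04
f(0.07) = -4.82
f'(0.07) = 3.68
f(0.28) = -5.08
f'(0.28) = -7.52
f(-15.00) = 4.37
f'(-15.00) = -0.67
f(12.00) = 4.99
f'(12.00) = 0.73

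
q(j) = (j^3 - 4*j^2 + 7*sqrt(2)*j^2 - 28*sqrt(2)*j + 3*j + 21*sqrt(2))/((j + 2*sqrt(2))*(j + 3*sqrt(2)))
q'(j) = (3*j^2 - 8*j + 14*sqrt(2)*j - 28*sqrt(2) + 3)/((j + 2*sqrt(2))*(j + 3*sqrt(2))) - (j^3 - 4*j^2 + 7*sqrt(2)*j^2 - 28*sqrt(2)*j + 3*j + 21*sqrt(2))/((j + 2*sqrt(2))*(j + 3*sqrt(2))^2) - (j^3 - 4*j^2 + 7*sqrt(2)*j^2 - 28*sqrt(2)*j + 3*j + 21*sqrt(2))/((j + 2*sqrt(2))^2*(j + 3*sqrt(2)))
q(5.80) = 2.44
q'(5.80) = 1.01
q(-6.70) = 25.12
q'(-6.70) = 18.71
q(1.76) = -0.40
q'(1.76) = -0.08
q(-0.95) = 11.15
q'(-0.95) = -16.61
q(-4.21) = -4739.29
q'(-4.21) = 142499.51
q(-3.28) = -409.29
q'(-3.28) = -382.22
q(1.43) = -0.32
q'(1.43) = -0.43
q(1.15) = -0.14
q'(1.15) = -0.83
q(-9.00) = 3.68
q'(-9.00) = 4.78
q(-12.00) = -5.76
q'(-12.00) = 2.20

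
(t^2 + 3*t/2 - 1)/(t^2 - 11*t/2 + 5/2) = (t + 2)/(t - 5)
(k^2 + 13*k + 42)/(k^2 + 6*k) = (k + 7)/k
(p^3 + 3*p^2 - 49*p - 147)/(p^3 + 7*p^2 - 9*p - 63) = (p - 7)/(p - 3)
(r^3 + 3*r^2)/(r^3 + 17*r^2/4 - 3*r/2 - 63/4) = 4*r^2/(4*r^2 + 5*r - 21)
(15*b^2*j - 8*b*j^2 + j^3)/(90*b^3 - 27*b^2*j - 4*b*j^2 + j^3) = j*(5*b - j)/(30*b^2 + b*j - j^2)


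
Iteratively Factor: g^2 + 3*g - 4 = (g + 4)*(g - 1)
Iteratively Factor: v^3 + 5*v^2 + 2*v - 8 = (v - 1)*(v^2 + 6*v + 8) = (v - 1)*(v + 4)*(v + 2)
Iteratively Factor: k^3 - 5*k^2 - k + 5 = (k - 5)*(k^2 - 1) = (k - 5)*(k + 1)*(k - 1)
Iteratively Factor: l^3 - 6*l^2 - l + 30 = (l - 5)*(l^2 - l - 6) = (l - 5)*(l + 2)*(l - 3)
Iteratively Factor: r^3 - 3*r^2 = (r - 3)*(r^2) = r*(r - 3)*(r)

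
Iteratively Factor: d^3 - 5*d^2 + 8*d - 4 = (d - 1)*(d^2 - 4*d + 4) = (d - 2)*(d - 1)*(d - 2)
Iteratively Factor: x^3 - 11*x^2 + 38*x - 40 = (x - 2)*(x^2 - 9*x + 20) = (x - 4)*(x - 2)*(x - 5)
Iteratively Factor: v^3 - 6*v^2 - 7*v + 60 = (v - 5)*(v^2 - v - 12) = (v - 5)*(v - 4)*(v + 3)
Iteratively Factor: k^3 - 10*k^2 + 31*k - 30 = (k - 3)*(k^2 - 7*k + 10) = (k - 3)*(k - 2)*(k - 5)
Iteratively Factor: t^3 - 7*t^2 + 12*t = (t - 3)*(t^2 - 4*t) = t*(t - 3)*(t - 4)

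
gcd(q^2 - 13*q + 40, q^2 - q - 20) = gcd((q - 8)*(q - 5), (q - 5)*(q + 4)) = q - 5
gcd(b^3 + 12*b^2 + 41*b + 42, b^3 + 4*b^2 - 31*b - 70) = b^2 + 9*b + 14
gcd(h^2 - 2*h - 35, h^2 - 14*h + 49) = h - 7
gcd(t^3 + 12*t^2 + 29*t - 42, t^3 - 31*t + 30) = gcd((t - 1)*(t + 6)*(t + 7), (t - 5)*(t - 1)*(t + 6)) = t^2 + 5*t - 6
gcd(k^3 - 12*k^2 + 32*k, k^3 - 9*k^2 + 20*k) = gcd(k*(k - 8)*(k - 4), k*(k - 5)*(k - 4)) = k^2 - 4*k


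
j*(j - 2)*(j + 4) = j^3 + 2*j^2 - 8*j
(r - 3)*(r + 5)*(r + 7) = r^3 + 9*r^2 - r - 105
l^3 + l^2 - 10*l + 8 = (l - 2)*(l - 1)*(l + 4)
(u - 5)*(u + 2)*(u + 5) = u^3 + 2*u^2 - 25*u - 50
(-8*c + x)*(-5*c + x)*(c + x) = 40*c^3 + 27*c^2*x - 12*c*x^2 + x^3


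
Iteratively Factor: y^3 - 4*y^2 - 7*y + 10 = (y - 5)*(y^2 + y - 2) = (y - 5)*(y - 1)*(y + 2)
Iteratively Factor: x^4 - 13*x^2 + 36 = (x + 3)*(x^3 - 3*x^2 - 4*x + 12) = (x - 2)*(x + 3)*(x^2 - x - 6) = (x - 3)*(x - 2)*(x + 3)*(x + 2)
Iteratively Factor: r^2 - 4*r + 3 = (r - 3)*(r - 1)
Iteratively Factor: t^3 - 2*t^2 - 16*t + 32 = (t - 4)*(t^2 + 2*t - 8) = (t - 4)*(t - 2)*(t + 4)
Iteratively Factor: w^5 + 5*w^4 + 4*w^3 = (w + 4)*(w^4 + w^3) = (w + 1)*(w + 4)*(w^3) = w*(w + 1)*(w + 4)*(w^2) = w^2*(w + 1)*(w + 4)*(w)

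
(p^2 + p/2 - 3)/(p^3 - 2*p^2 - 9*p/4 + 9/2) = 2*(p + 2)/(2*p^2 - p - 6)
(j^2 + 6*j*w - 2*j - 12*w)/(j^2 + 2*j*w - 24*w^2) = (2 - j)/(-j + 4*w)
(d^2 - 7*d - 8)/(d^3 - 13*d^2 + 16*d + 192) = (d + 1)/(d^2 - 5*d - 24)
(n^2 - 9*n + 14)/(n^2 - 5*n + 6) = (n - 7)/(n - 3)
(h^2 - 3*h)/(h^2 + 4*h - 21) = h/(h + 7)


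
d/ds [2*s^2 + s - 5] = 4*s + 1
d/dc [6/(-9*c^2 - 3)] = 12*c/(3*c^2 + 1)^2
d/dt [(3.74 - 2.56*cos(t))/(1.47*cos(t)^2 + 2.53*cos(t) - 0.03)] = (-3.7632*cos(t)^2 + 10.9956*cos(t) + 9.3854)*sin(t)/(2.1609*cos(t)^4 + 7.4382*cos(t)^3 + 6.3127*cos(t)^2 - 0.1518*cos(t) + 0.0009)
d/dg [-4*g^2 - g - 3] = -8*g - 1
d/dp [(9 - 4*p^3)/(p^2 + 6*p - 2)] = 2*(-6*p^2*(p^2 + 6*p - 2) + (p + 3)*(4*p^3 - 9))/(p^2 + 6*p - 2)^2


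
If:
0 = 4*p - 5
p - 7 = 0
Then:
No Solution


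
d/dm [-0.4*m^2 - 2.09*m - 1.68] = -0.8*m - 2.09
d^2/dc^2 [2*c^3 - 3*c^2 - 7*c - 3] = 12*c - 6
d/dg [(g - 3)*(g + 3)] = 2*g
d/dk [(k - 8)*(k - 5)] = 2*k - 13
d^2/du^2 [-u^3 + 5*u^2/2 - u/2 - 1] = 5 - 6*u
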